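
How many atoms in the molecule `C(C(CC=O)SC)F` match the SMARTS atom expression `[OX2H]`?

Check the 8 heavy atoms by environment: 2× C (H2, X4) → no; 1× C (H1, X4) → no; 1× C (H1, X3) → no; 1× O (H0, X1) → no; 1× S (H0, X2) → no; 1× C (H3, X4) → no; 1× F (H0, X1) → no.
No environment satisfies the query, so 0 matching atoms.

0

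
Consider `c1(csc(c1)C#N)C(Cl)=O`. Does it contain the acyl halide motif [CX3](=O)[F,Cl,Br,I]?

Yes

The pattern [CX3](=O)[F,Cl,Br,I] describes a carbonyl carbon bonded to a halogen — an acyl halide.
The molecule carries an acyl chloride (-C(=O)Cl), whose atoms satisfy every constraint of the query, so the pattern matches.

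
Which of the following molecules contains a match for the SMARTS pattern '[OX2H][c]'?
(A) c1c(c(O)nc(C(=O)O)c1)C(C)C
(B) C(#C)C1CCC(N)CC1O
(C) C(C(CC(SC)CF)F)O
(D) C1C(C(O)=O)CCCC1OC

A

[OX2H][c] describes a hydroxyl oxygen attached to an aromatic carbon (a phenol).
(A) contains a hydroxyl group (-OH), which satisfies every atom and bond constraint.
(B) has a hydroxyl group (-OH) but the -OH is on an aliphatic carbon, not an aromatic c.
(C) has a hydroxyl group (-OH) but the -OH is on an aliphatic carbon, not an aromatic c.
(D) has a methoxy ether (-OCH3) but the oxygen has H0, not H1.
So the answer is (A).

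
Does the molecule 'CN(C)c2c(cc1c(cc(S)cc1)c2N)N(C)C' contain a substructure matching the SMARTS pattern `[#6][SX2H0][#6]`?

The pattern [#6][SX2H0][#6] describes an aliphatic sulfur bridging two carbons with no H on the sulfur — a thioether.
The closest candidate here is a thiol (-SH), but the sulfur has H1, not H0 bridging two carbons. No other fragment satisfies the full query, so there is no match.

No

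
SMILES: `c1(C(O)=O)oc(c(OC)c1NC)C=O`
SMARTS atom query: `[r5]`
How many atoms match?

Check the 14 heavy atoms by environment: 1× o (aromatic, in 5-ring) → match; 4× c (aromatic, in 5-ring) → match; 4× C (acyclic) → no; 4× O (acyclic) → no; 1× N (acyclic) → no.
Summing the matching environments: 1 + 4 = 5 matching atoms.

5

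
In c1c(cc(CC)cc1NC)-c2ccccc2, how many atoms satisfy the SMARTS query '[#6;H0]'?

4

The query [#6;H0] means: any carbon with no attached hydrogen.
Check the 16 heavy atoms by environment: 4× c (aromatic, H0) → match; 8× c (aromatic, H1) → no; 1× C (H2) → no; 2× C (H3) → no; 1× N (H1) → no.
That gives 4 matching atoms.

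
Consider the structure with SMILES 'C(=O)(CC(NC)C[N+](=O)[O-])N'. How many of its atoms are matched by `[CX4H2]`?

2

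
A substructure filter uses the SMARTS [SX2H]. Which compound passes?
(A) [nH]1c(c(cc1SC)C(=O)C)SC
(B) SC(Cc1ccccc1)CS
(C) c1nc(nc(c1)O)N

[SX2H] describes an aliphatic sulfur with two connections, one being H (a thiol).
(A) has a methylthio ether (-SCH3) but the sulfur has H0 (bonded to two carbons), not H1.
(B) contains a thiol (-SH), which satisfies every atom and bond constraint.
(C) has a hydroxyl group (-OH) but it is an -OH, not an -SH.
So the answer is (B).

B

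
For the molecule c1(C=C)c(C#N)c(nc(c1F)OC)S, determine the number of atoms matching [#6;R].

5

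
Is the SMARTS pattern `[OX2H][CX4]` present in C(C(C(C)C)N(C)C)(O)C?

Yes

The pattern [OX2H][CX4] describes a hydroxyl oxygen bound to an sp3 (X4) carbon — an aliphatic alcohol.
The molecule carries a hydroxyl group (-OH), whose atoms satisfy every constraint of the query, so the pattern matches.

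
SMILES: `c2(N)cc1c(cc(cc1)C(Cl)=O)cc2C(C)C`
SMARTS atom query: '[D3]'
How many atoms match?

7

The query [D3] means: atom with exactly three heavy-atom neighbours.
Check the 17 heavy atoms by environment: 5× c (aromatic, D3) → match; 5× c (aromatic, D2) → no; 2× C (D3) → match; 1× O (D1) → no; 1× Cl (D1) → no; 2× C (D1) → no; 1× N (D1) → no.
Summing the matching environments: 5 + 2 = 7 matching atoms.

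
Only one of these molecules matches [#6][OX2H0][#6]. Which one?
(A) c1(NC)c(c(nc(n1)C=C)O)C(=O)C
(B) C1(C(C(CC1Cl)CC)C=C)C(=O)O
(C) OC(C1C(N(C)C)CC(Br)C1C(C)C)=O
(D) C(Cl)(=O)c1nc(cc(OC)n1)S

[#6][OX2H0][#6] describes an aliphatic oxygen bridging two carbons with no H on the oxygen (an ether).
(A) has a hydroxyl group (-OH) but the oxygen has H1, not H0 bridging two carbons.
(B) has a carboxylic acid group (-C(=O)OH) but the -OH oxygen has H1; the =O is OX1, not OX2.
(C) has a carboxylic acid group (-C(=O)OH) but the -OH oxygen has H1; the =O is OX1, not OX2.
(D) contains a methoxy ether (-OCH3), which satisfies every atom and bond constraint.
So the answer is (D).

D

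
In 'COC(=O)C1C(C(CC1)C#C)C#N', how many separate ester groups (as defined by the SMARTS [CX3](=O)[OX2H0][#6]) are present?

1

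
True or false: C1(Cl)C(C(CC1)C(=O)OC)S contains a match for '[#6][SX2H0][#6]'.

The pattern [#6][SX2H0][#6] describes an aliphatic sulfur bridging two carbons with no H on the sulfur — a thioether.
The closest candidate here is a thiol (-SH), but the sulfur has H1, not H0 bridging two carbons. No other fragment satisfies the full query, so there is no match.

False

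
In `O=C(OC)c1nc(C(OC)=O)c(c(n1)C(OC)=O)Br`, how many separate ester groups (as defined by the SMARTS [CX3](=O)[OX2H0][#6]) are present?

3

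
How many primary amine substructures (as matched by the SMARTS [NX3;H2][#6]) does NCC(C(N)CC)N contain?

3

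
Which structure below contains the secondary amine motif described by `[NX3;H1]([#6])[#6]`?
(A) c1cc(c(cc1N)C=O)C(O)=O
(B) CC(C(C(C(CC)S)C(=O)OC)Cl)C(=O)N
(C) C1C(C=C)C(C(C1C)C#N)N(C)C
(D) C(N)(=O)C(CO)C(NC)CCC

[NX3;H1]([#6])[#6] describes a trivalent nitrogen with one H, bonded to two carbons (a secondary amine).
(A) has a primary amino group (-NH2) but the nitrogen has H2 and only one carbon neighbour.
(B) has a primary amide (-C(=O)NH2) but the -C(=O)NH2 nitrogen has H2, not H1.
(C) has a dimethylamino group (-N(CH3)2) but the nitrogen has H0, not H1.
(D) contains an N-methylamino group (-NHCH3), which satisfies every atom and bond constraint.
So the answer is (D).

D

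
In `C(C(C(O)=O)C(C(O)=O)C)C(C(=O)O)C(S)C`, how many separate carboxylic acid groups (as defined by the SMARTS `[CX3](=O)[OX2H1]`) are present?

3

[CX3](=O)[OX2H1] is the SMARTS for a carboxylic acid: an sp2 carbon double-bonded to O and single-bonded to an -OH oxygen.
The molecule carries 3 separate instances of a carboxylic acid group (-C(=O)OH) meeting every constraint; each maps to a distinct set of atoms, giving 3 matches.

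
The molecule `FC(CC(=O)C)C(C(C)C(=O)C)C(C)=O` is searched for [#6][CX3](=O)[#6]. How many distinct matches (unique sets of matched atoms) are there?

[#6][CX3](=O)[#6] is the SMARTS for a ketone: a carbonyl carbon (no H) flanked by two carbons.
The molecule carries 3 separate instances of an acetyl/ketone group (-C(=O)CH3) meeting every constraint; each maps to a distinct set of atoms, giving 3 matches.

3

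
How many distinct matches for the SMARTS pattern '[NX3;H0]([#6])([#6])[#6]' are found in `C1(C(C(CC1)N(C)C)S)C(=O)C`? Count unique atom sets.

1

[NX3;H0]([#6])([#6])[#6] is the SMARTS for a tertiary amine: a trivalent nitrogen with no H, bonded to three carbons.
Exactly one fragment in the molecule meets all constraints, giving 1 match.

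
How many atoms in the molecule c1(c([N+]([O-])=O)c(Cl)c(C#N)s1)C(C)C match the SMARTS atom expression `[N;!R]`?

2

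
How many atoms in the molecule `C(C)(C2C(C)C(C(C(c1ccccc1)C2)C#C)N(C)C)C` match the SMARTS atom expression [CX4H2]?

1

The query [CX4H2] means: sp3 carbon (X4) with exactly two hydrogens.
Check the 21 heavy atoms by environment: 6× C (H1, X4) → no; 1× C (H2, X4) → match; 1× C (H0, X2) → no; 1× C (H1, X2) → no; 1× N (H0, X3) → no; 5× C (H3, X4) → no; 1× c (aromatic, H0, X3) → no; 5× c (aromatic, H1, X3) → no.
That gives 1 matching atom.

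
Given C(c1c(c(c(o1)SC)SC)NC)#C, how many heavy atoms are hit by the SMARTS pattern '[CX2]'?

2

The query [CX2] means: C with X2: aliphatic carbon with exactly 2 total connections.
Check the 13 heavy atoms by environment: 1× o (aromatic, X2) → no; 4× c (aromatic, X3) → no; 2× S (X2) → no; 3× C (X4) → no; 1× N (X3) → no; 2× C (X2) → match.
That gives 2 matching atoms.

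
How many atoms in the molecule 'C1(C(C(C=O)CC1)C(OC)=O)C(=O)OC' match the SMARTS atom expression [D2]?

The query [D2] means: atom with exactly two heavy-atom neighbours.
Check the 15 heavy atoms by environment: 5× C (D3) → no; 3× C (D2) → match; 3× O (D1) → no; 2× O (D2) → match; 2× C (D1) → no.
Summing the matching environments: 3 + 2 = 5 matching atoms.

5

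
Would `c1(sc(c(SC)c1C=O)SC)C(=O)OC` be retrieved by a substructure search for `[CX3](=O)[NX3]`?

No

The pattern [CX3](=O)[NX3] describes a carbonyl carbon bonded to a trivalent nitrogen — an amide.
The closest candidate here is a methyl-ester group (-C(=O)OCH3), but the carbonyl is bonded to O, not to an NX3 nitrogen. No other fragment satisfies the full query, so there is no match.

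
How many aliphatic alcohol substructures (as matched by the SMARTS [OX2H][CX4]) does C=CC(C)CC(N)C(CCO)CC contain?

[OX2H][CX4] is the SMARTS for an aliphatic alcohol: a hydroxyl oxygen bound to an sp3 (X4) carbon.
Exactly one fragment in the molecule meets all constraints, giving 1 match.

1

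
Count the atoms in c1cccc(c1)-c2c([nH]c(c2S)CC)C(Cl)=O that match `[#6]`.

13

Check the 17 heavy atoms by environment: 1× n (aromatic) → no; 10× c (aromatic) → match; 3× C → match; 1× O → no; 1× Cl → no; 1× S → no.
Summing the matching environments: 10 + 3 = 13 matching atoms.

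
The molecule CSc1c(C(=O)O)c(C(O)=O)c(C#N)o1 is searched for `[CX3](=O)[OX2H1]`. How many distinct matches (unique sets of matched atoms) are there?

2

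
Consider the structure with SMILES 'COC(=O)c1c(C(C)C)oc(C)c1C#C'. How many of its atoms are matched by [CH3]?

4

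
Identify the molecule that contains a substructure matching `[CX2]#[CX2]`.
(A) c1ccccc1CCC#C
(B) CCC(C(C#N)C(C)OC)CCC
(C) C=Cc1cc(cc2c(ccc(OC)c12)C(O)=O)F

A

[CX2]#[CX2] describes a carbon-carbon triple bond (an alkyne).
(A) contains an ethynyl group (-C#CH), which satisfies every atom and bond constraint.
(B) has a nitrile (-C#N) but the triple bond is C#N, not C#C.
(C) has a vinyl group (-CH=CH2) but the C=C is a double bond; both carbons are CX3, not CX2.
So the answer is (A).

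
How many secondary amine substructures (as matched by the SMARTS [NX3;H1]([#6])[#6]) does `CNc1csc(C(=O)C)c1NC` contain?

2

[NX3;H1]([#6])[#6] is the SMARTS for a secondary amine: a trivalent nitrogen with one H, bonded to two carbons.
The molecule carries 2 separate instances of an N-methylamino group (-NHCH3) meeting every constraint; each maps to a distinct set of atoms, giving 2 matches.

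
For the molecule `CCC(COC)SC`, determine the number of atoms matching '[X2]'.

2

The query [X2] means: any atom with exactly two total connections (bonds + H).
Check the 8 heavy atoms by environment: 6× C (X4) → no; 1× S (X2) → match; 1× O (X2) → match.
Summing the matching environments: 1 + 1 = 2 matching atoms.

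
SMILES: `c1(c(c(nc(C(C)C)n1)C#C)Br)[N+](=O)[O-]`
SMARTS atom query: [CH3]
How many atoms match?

2

Check the 15 heavy atoms by environment: 2× n (aromatic, H0) → no; 4× c (aromatic, H0) → no; 2× C (H1) → no; 2× C (H3) → match; 1× C (H0) → no; 1× N (charge +1, H0) → no; 1× O (charge -1, H0) → no; 1× O (H0) → no; 1× Br (H0) → no.
That gives 2 matching atoms.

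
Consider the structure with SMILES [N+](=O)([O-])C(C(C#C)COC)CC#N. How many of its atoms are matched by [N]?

2

Check the 13 heavy atoms by environment: 8× C → no; 1× N → match; 2× O → no; 1× N (charge +1) → match; 1× O (charge -1) → no.
Summing the matching environments: 1 + 1 = 2 matching atoms.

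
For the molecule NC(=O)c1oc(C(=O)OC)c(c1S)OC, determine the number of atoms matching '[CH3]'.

2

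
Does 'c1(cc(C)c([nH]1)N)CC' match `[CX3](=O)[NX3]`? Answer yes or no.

No

The pattern [CX3](=O)[NX3] describes a carbonyl carbon bonded to a trivalent nitrogen — an amide.
The closest candidate here is a primary amino group (-NH2), but the -NH2 is not attached to a carbonyl carbon. No other fragment satisfies the full query, so there is no match.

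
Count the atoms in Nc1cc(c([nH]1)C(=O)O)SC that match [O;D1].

2

The query [O;D1] means: aliphatic oxygen bonded to exactly one heavy atom.
Check the 11 heavy atoms by environment: 1× n (aromatic, D2) → no; 3× c (aromatic, D3) → no; 1× c (aromatic, D2) → no; 1× S (D2) → no; 1× C (D1) → no; 1× N (D1) → no; 1× C (D3) → no; 2× O (D1) → match.
That gives 2 matching atoms.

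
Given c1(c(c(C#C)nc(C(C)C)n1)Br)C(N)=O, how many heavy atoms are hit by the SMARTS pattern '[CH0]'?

2

Check the 15 heavy atoms by environment: 2× n (aromatic, H0) → no; 4× c (aromatic, H0) → no; 2× C (H1) → no; 2× C (H3) → no; 2× C (H0) → match; 1× O (H0) → no; 1× N (H2) → no; 1× Br (H0) → no.
That gives 2 matching atoms.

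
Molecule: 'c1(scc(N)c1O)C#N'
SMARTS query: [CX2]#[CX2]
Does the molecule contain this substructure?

No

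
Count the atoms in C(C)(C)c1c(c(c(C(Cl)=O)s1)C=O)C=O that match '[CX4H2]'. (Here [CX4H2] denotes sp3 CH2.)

The query [CX4H2] means: sp3 carbon (X4) with exactly two hydrogens.
Check the 15 heavy atoms by environment: 1× s (aromatic, H0, X2) → no; 4× c (aromatic, H0, X3) → no; 2× C (H1, X3) → no; 3× O (H0, X1) → no; 1× C (H0, X3) → no; 1× Cl (H0, X1) → no; 1× C (H1, X4) → no; 2× C (H3, X4) → no.
No environment satisfies the query, so 0 matching atoms.

0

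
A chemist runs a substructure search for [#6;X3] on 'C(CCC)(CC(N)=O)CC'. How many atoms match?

The query [#6;X3] means: any carbon (aromatic or not) with three total connections.
Check the 10 heavy atoms by environment: 7× C (X4) → no; 1× C (X3) → match; 1× O (X1) → no; 1× N (X3) → no.
That gives 1 matching atom.

1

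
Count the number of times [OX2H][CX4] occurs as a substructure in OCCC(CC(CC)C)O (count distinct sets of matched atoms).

[OX2H][CX4] is the SMARTS for an aliphatic alcohol: a hydroxyl oxygen bound to an sp3 (X4) carbon.
The molecule carries 2 separate instances of a hydroxyl group (-OH) meeting every constraint; each maps to a distinct set of atoms, giving 2 matches.

2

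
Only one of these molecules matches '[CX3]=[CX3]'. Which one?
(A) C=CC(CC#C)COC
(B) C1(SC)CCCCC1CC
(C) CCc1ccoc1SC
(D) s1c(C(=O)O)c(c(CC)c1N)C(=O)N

A

[CX3]=[CX3] describes a non-aromatic C=C double bond between two sp2 carbons (an alkene).
(A) contains a vinyl group (-CH=CH2), which satisfies every atom and bond constraint.
(B) has an ethyl group (-CH2CH3) but its C-C bond is a single bond between CX4 carbons, not CX3=CX3.
(C) has an ethyl group (-CH2CH3) but its C-C bond is a single bond between CX4 carbons, not CX3=CX3.
(D) has an ethyl group (-CH2CH3) but its C-C bond is a single bond between CX4 carbons, not CX3=CX3.
So the answer is (A).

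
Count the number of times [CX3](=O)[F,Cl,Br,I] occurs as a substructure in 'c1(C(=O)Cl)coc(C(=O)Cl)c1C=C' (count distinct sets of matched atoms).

2

[CX3](=O)[F,Cl,Br,I] is the SMARTS for an acyl halide: a carbonyl carbon bonded to a halogen.
The molecule carries 2 separate instances of an acyl chloride (-C(=O)Cl) meeting every constraint; each maps to a distinct set of atoms, giving 2 matches.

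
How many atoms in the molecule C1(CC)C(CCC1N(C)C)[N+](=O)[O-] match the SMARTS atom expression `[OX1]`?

2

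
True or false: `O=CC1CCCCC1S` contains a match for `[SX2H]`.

The pattern [SX2H] describes an aliphatic sulfur with two connections, one being H — a thiol.
The molecule carries a thiol (-SH), whose atoms satisfy every constraint of the query, so the pattern matches.

True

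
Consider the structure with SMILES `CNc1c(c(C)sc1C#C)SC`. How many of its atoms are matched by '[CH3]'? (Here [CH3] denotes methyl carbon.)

3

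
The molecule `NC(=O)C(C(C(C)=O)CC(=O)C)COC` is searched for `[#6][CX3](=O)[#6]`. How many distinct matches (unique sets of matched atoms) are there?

2

[#6][CX3](=O)[#6] is the SMARTS for a ketone: a carbonyl carbon (no H) flanked by two carbons.
The molecule carries 2 separate instances of an acetyl/ketone group (-C(=O)CH3) meeting every constraint; each maps to a distinct set of atoms, giving 2 matches.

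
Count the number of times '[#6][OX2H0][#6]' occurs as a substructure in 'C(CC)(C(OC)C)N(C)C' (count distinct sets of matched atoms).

1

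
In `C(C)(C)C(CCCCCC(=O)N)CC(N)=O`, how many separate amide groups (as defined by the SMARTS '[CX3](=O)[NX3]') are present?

2

[CX3](=O)[NX3] is the SMARTS for an amide: a carbonyl carbon bonded to a trivalent nitrogen.
The molecule carries 2 separate instances of a primary amide (-C(=O)NH2) meeting every constraint; each maps to a distinct set of atoms, giving 2 matches.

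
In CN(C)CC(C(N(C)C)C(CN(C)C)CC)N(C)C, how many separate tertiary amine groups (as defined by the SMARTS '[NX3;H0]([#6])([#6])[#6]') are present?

[NX3;H0]([#6])([#6])[#6] is the SMARTS for a tertiary amine: a trivalent nitrogen with no H, bonded to three carbons.
The molecule carries 4 separate instances of a dimethylamino group (-N(CH3)2) meeting every constraint; each maps to a distinct set of atoms, giving 4 matches.

4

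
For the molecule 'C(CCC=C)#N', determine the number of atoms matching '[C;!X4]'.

3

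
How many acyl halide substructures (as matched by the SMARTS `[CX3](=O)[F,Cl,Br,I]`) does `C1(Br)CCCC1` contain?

0

[CX3](=O)[F,Cl,Br,I] is the SMARTS for an acyl halide: a carbonyl carbon bonded to a halogen.
No fragment in the molecule satisfies every constraint, giving 0 matches.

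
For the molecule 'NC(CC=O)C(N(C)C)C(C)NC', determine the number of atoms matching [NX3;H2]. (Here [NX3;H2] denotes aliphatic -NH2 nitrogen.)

Check the 13 heavy atoms by environment: 1× C (H2, X4) → no; 3× C (H1, X4) → no; 4× C (H3, X4) → no; 1× N (H1, X3) → no; 1× N (H0, X3) → no; 1× C (H1, X3) → no; 1× O (H0, X1) → no; 1× N (H2, X3) → match.
That gives 1 matching atom.

1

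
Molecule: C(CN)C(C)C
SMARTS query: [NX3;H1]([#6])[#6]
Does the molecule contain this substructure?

No

The pattern [NX3;H1]([#6])[#6] describes a trivalent nitrogen with one H, bonded to two carbons — a secondary amine.
The closest candidate here is a primary amino group (-NH2), but the nitrogen has H2 and only one carbon neighbour. No other fragment satisfies the full query, so there is no match.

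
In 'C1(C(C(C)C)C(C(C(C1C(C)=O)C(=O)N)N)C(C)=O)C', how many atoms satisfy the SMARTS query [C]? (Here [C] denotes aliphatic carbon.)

The query [C] means: uppercase C matches aliphatic (non-aromatic) carbon only.
Check the 20 heavy atoms by environment: 15× C → match; 3× O → no; 2× N → no.
That gives 15 matching atoms.

15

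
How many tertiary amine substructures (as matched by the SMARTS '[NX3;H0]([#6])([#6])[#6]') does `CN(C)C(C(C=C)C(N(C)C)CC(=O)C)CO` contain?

2

[NX3;H0]([#6])([#6])[#6] is the SMARTS for a tertiary amine: a trivalent nitrogen with no H, bonded to three carbons.
The molecule carries 2 separate instances of a dimethylamino group (-N(CH3)2) meeting every constraint; each maps to a distinct set of atoms, giving 2 matches.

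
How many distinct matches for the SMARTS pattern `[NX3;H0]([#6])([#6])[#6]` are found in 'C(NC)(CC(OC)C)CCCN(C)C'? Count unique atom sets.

1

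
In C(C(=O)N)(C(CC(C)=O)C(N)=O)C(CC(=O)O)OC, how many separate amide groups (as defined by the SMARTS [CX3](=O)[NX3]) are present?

[CX3](=O)[NX3] is the SMARTS for an amide: a carbonyl carbon bonded to a trivalent nitrogen.
The molecule carries 2 separate instances of a primary amide (-C(=O)NH2) meeting every constraint; each maps to a distinct set of atoms, giving 2 matches.

2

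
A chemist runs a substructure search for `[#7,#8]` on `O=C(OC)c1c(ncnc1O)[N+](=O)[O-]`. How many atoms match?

8

The query [#7,#8] means: nitrogen or oxygen (comma = OR).
Check the 14 heavy atoms by environment: 2× n (aromatic) → match; 4× c (aromatic) → no; 4× O → match; 1× N (charge +1) → match; 1× O (charge -1) → match; 2× C → no.
Summing the matching environments: 2 + 4 + 1 + 1 = 8 matching atoms.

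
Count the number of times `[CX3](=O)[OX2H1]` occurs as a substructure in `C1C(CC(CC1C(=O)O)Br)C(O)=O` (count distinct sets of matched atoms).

[CX3](=O)[OX2H1] is the SMARTS for a carboxylic acid: an sp2 carbon double-bonded to O and single-bonded to an -OH oxygen.
The molecule carries 2 separate instances of a carboxylic acid group (-C(=O)OH) meeting every constraint; each maps to a distinct set of atoms, giving 2 matches.

2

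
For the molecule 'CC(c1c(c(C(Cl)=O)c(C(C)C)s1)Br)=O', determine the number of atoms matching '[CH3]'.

3

Check the 15 heavy atoms by environment: 1× s (aromatic, H0) → no; 4× c (aromatic, H0) → no; 2× C (H0) → no; 2× O (H0) → no; 3× C (H3) → match; 1× C (H1) → no; 1× Br (H0) → no; 1× Cl (H0) → no.
That gives 3 matching atoms.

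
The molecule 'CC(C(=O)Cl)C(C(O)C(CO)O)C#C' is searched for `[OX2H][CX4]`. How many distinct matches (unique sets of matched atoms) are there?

[OX2H][CX4] is the SMARTS for an aliphatic alcohol: a hydroxyl oxygen bound to an sp3 (X4) carbon.
The molecule carries 3 separate instances of a hydroxyl group (-OH) meeting every constraint; each maps to a distinct set of atoms, giving 3 matches.

3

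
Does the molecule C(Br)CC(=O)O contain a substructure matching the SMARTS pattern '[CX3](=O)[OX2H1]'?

The pattern [CX3](=O)[OX2H1] describes an sp2 carbon double-bonded to O and single-bonded to an -OH oxygen — a carboxylic acid.
The molecule carries a carboxylic acid group (-C(=O)OH), whose atoms satisfy every constraint of the query, so the pattern matches.

Yes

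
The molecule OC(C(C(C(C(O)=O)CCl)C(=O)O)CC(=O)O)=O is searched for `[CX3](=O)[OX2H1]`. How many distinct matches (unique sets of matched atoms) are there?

4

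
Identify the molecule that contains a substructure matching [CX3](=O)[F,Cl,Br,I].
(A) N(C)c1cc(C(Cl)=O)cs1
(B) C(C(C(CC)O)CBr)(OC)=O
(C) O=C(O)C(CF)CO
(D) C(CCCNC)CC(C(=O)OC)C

A

[CX3](=O)[F,Cl,Br,I] describes a carbonyl carbon bonded to a halogen (an acyl halide).
(A) contains an acyl chloride (-C(=O)Cl), which satisfies every atom and bond constraint.
(B) has a methyl-ester group (-C(=O)OCH3) but the carbonyl is bonded to -O-C, not to a halogen.
(C) has a carboxylic acid group (-C(=O)OH) but the carbonyl is bonded to -OH, not to a halogen.
(D) has a methyl-ester group (-C(=O)OCH3) but the carbonyl is bonded to -O-C, not to a halogen.
So the answer is (A).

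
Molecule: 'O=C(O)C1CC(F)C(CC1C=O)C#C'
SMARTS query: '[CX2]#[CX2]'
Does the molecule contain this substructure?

Yes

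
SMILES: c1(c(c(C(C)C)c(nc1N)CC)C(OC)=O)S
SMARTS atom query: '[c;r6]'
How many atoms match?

Check the 17 heavy atoms by environment: 1× n (aromatic, in 6-ring) → no; 5× c (aromatic, in 6-ring) → match; 7× C (acyclic) → no; 1× N (acyclic) → no; 1× S (acyclic) → no; 2× O (acyclic) → no.
That gives 5 matching atoms.

5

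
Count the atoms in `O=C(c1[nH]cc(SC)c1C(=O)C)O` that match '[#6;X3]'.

The query [#6;X3] means: any carbon (aromatic or not) with three total connections.
Check the 13 heavy atoms by environment: 1× n (aromatic, X3) → no; 4× c (aromatic, X3) → match; 1× S (X2) → no; 2× C (X4) → no; 2× C (X3) → match; 2× O (X1) → no; 1× O (X2) → no.
Summing the matching environments: 4 + 2 = 6 matching atoms.

6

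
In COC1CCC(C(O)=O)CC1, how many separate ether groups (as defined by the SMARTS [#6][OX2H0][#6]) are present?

1

[#6][OX2H0][#6] is the SMARTS for an ether: an aliphatic oxygen bridging two carbons with no H on the oxygen.
Exactly one fragment in the molecule meets all constraints, giving 1 match.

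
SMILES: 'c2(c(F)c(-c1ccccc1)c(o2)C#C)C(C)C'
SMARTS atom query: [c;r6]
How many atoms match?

6

The query [c;r6] means: aromatic carbon that belongs to a six-membered ring.
Check the 17 heavy atoms by environment: 1× o (aromatic, in 5-ring) → no; 4× c (aromatic, in 5-ring) → no; 6× c (aromatic, in 6-ring) → match; 5× C (acyclic) → no; 1× F (acyclic) → no.
That gives 6 matching atoms.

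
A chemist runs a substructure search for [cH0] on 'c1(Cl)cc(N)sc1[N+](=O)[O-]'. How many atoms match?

The query [cH0] means: aromatic carbon with no attached hydrogen (substituted or ring-fusion).
Check the 10 heavy atoms by environment: 1× s (aromatic, H0) → no; 3× c (aromatic, H0) → match; 1× c (aromatic, H1) → no; 1× N (H2) → no; 1× Cl (H0) → no; 1× N (charge +1, H0) → no; 1× O (charge -1, H0) → no; 1× O (H0) → no.
That gives 3 matching atoms.

3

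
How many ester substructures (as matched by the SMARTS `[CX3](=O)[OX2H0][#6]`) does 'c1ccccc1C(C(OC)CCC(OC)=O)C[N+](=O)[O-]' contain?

[CX3](=O)[OX2H0][#6] is the SMARTS for an ester: a carbonyl carbon bonded to an oxygen that is itself bonded to carbon (no H on that O).
Exactly one fragment in the molecule meets all constraints, giving 1 match.

1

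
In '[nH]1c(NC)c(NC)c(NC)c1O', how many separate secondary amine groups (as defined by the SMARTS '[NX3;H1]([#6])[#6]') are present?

3

[NX3;H1]([#6])[#6] is the SMARTS for a secondary amine: a trivalent nitrogen with one H, bonded to two carbons.
The molecule carries 3 separate instances of an N-methylamino group (-NHCH3) meeting every constraint; each maps to a distinct set of atoms, giving 3 matches.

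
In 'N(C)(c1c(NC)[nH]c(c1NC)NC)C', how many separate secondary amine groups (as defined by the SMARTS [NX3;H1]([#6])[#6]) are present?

[NX3;H1]([#6])[#6] is the SMARTS for a secondary amine: a trivalent nitrogen with one H, bonded to two carbons.
The molecule carries 3 separate instances of an N-methylamino group (-NHCH3) meeting every constraint; each maps to a distinct set of atoms, giving 3 matches.

3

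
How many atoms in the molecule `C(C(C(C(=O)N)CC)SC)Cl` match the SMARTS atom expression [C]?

7

Check the 11 heavy atoms by environment: 7× C → match; 1× Cl → no; 1× S → no; 1× O → no; 1× N → no.
That gives 7 matching atoms.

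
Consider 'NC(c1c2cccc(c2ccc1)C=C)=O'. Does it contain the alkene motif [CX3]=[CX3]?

The pattern [CX3]=[CX3] describes a non-aromatic C=C double bond between two sp2 carbons — an alkene.
The molecule carries a vinyl group (-CH=CH2), whose atoms satisfy every constraint of the query, so the pattern matches.

Yes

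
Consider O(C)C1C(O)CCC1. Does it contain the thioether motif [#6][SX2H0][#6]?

No

The pattern [#6][SX2H0][#6] describes an aliphatic sulfur bridging two carbons with no H on the sulfur — a thioether.
The closest candidate here is a methoxy ether (-OCH3), but the bridging atom is O, not S. No other fragment satisfies the full query, so there is no match.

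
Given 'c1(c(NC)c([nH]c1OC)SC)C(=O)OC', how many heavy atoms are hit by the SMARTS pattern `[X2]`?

Check the 15 heavy atoms by environment: 1× n (aromatic, X3) → no; 4× c (aromatic, X3) → no; 2× O (X2) → match; 4× C (X4) → no; 1× S (X2) → match; 1× C (X3) → no; 1× O (X1) → no; 1× N (X3) → no.
Summing the matching environments: 2 + 1 = 3 matching atoms.

3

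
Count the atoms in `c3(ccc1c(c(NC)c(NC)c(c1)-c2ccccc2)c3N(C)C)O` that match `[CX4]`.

Check the 24 heavy atoms by environment: 16× c (aromatic, X3) → no; 3× N (X3) → no; 4× C (X4) → match; 1× O (X2) → no.
That gives 4 matching atoms.

4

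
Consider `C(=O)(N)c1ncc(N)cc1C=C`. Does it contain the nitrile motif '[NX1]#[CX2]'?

No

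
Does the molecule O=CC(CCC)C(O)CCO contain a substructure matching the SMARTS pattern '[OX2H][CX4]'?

The pattern [OX2H][CX4] describes a hydroxyl oxygen bound to an sp3 (X4) carbon — an aliphatic alcohol.
The molecule carries a hydroxyl group (-OH), whose atoms satisfy every constraint of the query, so the pattern matches.

Yes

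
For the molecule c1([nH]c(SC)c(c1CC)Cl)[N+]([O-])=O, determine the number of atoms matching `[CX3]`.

0

The query [CX3] means: C with X3: aliphatic carbon with exactly 3 total connections.
Check the 13 heavy atoms by environment: 1× n (aromatic, X3) → no; 4× c (aromatic, X3) → no; 1× Cl (X1) → no; 1× S (X2) → no; 3× C (X4) → no; 1× N (charge +1, X3) → no; 1× O (charge -1, X1) → no; 1× O (X1) → no.
No environment satisfies the query, so 0 matching atoms.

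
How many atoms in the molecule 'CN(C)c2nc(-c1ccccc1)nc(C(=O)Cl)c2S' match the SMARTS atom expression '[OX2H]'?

0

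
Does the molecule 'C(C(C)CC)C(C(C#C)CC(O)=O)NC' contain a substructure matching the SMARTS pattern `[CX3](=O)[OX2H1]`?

Yes

The pattern [CX3](=O)[OX2H1] describes an sp2 carbon double-bonded to O and single-bonded to an -OH oxygen — a carboxylic acid.
The molecule carries a carboxylic acid group (-C(=O)OH), whose atoms satisfy every constraint of the query, so the pattern matches.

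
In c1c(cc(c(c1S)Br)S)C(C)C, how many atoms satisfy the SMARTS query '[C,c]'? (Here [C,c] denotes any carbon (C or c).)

The query [C,c] means: comma = OR; matches aliphatic or aromatic carbon — same as #6.
Check the 12 heavy atoms by environment: 6× c (aromatic) → match; 1× Br → no; 2× S → no; 3× C → match.
Summing the matching environments: 6 + 3 = 9 matching atoms.

9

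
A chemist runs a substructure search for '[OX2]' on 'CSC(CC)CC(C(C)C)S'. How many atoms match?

0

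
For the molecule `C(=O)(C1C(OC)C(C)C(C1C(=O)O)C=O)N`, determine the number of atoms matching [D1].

7

The query [D1] means: atom with exactly one heavy-atom neighbour (degree 1).
Check the 16 heavy atoms by environment: 7× C (D3) → no; 1× C (D2) → no; 4× O (D1) → match; 2× C (D1) → match; 1× N (D1) → match; 1× O (D2) → no.
Summing the matching environments: 4 + 2 + 1 = 7 matching atoms.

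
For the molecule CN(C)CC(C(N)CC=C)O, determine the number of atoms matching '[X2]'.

The query [X2] means: any atom with exactly two total connections (bonds + H).
Check the 11 heavy atoms by environment: 6× C (X4) → no; 2× N (X3) → no; 1× O (X2) → match; 2× C (X3) → no.
That gives 1 matching atom.

1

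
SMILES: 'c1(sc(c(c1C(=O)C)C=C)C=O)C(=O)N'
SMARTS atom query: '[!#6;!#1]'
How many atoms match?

The query [!#6;!#1] means: not carbon and not hydrogen — any heteroatom.
Check the 15 heavy atoms by environment: 1× s (aromatic) → match; 4× c (aromatic) → no; 6× C → no; 3× O → match; 1× N → match.
Summing the matching environments: 1 + 3 + 1 = 5 matching atoms.

5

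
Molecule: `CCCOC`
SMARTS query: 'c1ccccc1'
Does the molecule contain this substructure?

The pattern c1ccccc1 describes six aromatic carbons in a ring — a benzene ring.
The closest candidate here is a methyl group (-CH3), but no six-membered all-carbon aromatic ring is present. No other fragment satisfies the full query, so there is no match.

No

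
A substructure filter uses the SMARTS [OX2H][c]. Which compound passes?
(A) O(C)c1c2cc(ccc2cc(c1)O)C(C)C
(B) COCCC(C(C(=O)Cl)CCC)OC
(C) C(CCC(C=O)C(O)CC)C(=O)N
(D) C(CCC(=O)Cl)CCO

A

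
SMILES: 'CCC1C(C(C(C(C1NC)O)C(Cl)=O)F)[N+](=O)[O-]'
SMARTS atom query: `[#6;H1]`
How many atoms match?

6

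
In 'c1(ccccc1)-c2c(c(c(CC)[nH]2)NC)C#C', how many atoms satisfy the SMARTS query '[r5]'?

5

Check the 17 heavy atoms by environment: 1× n (aromatic, in 5-ring) → match; 4× c (aromatic, in 5-ring) → match; 6× c (aromatic, in 6-ring) → no; 1× N (acyclic) → no; 5× C (acyclic) → no.
Summing the matching environments: 1 + 4 = 5 matching atoms.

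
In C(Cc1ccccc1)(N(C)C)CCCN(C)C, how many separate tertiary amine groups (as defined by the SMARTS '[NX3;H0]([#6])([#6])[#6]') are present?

[NX3;H0]([#6])([#6])[#6] is the SMARTS for a tertiary amine: a trivalent nitrogen with no H, bonded to three carbons.
The molecule carries 2 separate instances of a dimethylamino group (-N(CH3)2) meeting every constraint; each maps to a distinct set of atoms, giving 2 matches.

2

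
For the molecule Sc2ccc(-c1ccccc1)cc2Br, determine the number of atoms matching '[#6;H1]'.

8

The query [#6;H1] means: any carbon bearing exactly one hydrogen.
Check the 14 heavy atoms by environment: 4× c (aromatic, H0) → no; 8× c (aromatic, H1) → match; 1× Br (H0) → no; 1× S (H1) → no.
That gives 8 matching atoms.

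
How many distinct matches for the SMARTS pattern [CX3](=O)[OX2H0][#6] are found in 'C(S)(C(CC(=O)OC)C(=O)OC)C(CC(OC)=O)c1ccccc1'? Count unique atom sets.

[CX3](=O)[OX2H0][#6] is the SMARTS for an ester: a carbonyl carbon bonded to an oxygen that is itself bonded to carbon (no H on that O).
The molecule carries 3 separate instances of a methyl-ester group (-C(=O)OCH3) meeting every constraint; each maps to a distinct set of atoms, giving 3 matches.

3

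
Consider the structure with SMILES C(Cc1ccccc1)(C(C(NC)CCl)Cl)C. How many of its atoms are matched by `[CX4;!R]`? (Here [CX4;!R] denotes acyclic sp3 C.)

The query [CX4;!R] means: aliphatic carbon with four total connections, not in a ring.
Check the 16 heavy atoms by environment: 7× C (X4, acyclic) → match; 2× Cl (X1, acyclic) → no; 1× N (X3, acyclic) → no; 6× c (aromatic, X3, in 6-ring) → no.
That gives 7 matching atoms.

7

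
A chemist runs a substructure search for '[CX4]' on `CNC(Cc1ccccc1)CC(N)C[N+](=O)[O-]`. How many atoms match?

The query [CX4] means: C with X4: aliphatic carbon with exactly 4 total connections (bonds + H).
Check the 17 heavy atoms by environment: 6× C (X4) → match; 1× N (charge +1, X3) → no; 1× O (charge -1, X1) → no; 1× O (X1) → no; 2× N (X3) → no; 6× c (aromatic, X3) → no.
That gives 6 matching atoms.

6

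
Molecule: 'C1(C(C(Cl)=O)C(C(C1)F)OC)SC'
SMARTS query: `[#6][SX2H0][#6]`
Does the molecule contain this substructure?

Yes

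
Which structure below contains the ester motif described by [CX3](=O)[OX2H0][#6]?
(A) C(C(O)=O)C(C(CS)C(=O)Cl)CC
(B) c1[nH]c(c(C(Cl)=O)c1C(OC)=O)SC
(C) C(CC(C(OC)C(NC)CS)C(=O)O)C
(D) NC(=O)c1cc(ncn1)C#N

[CX3](=O)[OX2H0][#6] describes a carbonyl carbon bonded to an oxygen that is itself bonded to carbon (no H on that O) (an ester).
(A) has a carboxylic acid group (-C(=O)OH) but the singly-bonded O carries H (OX2H1, not H0).
(B) contains a methyl-ester group (-C(=O)OCH3), which satisfies every atom and bond constraint.
(C) has a methoxy ether (-OCH3) but the ether oxygen is not adjacent to a C=O carbon.
(D) has a primary amide (-C(=O)NH2) but the carbonyl is bonded to N, not to an O-C linkage.
So the answer is (B).

B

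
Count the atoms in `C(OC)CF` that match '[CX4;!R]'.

Check the 5 heavy atoms by environment: 3× C (X4, acyclic) → match; 1× O (X2, acyclic) → no; 1× F (X1, acyclic) → no.
That gives 3 matching atoms.

3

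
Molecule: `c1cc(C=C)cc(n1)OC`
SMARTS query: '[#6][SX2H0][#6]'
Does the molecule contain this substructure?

No

The pattern [#6][SX2H0][#6] describes an aliphatic sulfur bridging two carbons with no H on the sulfur — a thioether.
The closest candidate here is a methoxy ether (-OCH3), but the bridging atom is O, not S. No other fragment satisfies the full query, so there is no match.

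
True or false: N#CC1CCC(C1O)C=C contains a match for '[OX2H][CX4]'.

True

The pattern [OX2H][CX4] describes a hydroxyl oxygen bound to an sp3 (X4) carbon — an aliphatic alcohol.
The molecule carries a hydroxyl group (-OH), whose atoms satisfy every constraint of the query, so the pattern matches.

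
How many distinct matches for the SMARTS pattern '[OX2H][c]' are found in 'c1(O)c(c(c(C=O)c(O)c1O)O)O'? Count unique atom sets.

5

[OX2H][c] is the SMARTS for a phenol: a hydroxyl oxygen attached to an aromatic carbon.
The molecule carries 5 separate instances of a hydroxyl group (-OH) meeting every constraint; each maps to a distinct set of atoms, giving 5 matches.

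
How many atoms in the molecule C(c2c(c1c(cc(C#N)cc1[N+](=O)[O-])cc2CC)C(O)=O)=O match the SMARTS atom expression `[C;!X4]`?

3

The query [C;!X4] means: aliphatic carbon that does not have four total connections.
Check the 22 heavy atoms by environment: 10× c (aromatic, X3) → no; 1× N (charge +1, X3) → no; 1× O (charge -1, X1) → no; 3× O (X1) → no; 2× C (X4) → no; 2× C (X3) → match; 1× C (X2) → match; 1× N (X1) → no; 1× O (X2) → no.
Summing the matching environments: 2 + 1 = 3 matching atoms.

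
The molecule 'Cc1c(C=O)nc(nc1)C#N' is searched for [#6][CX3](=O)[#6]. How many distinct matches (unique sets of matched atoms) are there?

0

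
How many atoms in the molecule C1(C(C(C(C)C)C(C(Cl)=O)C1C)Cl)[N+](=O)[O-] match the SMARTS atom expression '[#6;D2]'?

0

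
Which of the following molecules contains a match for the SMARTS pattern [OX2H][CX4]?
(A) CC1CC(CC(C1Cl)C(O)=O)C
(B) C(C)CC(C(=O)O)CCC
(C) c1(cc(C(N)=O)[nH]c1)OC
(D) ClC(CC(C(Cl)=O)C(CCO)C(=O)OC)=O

D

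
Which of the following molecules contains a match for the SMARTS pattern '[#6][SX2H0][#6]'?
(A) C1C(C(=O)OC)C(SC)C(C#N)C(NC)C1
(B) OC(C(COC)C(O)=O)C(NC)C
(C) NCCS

A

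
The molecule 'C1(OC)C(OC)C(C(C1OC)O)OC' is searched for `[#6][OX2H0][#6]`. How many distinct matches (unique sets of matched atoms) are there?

4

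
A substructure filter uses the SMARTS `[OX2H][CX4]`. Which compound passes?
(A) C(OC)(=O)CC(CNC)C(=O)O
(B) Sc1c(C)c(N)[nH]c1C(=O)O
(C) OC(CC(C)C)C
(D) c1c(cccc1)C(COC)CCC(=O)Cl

C

[OX2H][CX4] describes a hydroxyl oxygen bound to an sp3 (X4) carbon (an aliphatic alcohol).
(A) has a carboxylic acid group (-C(=O)OH) but the -OH is on a CX3 carbonyl carbon, not a CX4 carbon.
(B) has a carboxylic acid group (-C(=O)OH) but the -OH is on a CX3 carbonyl carbon, not a CX4 carbon.
(C) contains a hydroxyl group (-OH), which satisfies every atom and bond constraint.
(D) has a methoxy ether (-OCH3) but the oxygen has H0 (ether), not H1.
So the answer is (C).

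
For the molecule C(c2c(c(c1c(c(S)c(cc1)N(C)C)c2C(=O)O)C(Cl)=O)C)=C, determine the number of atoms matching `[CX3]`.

4

Check the 23 heavy atoms by environment: 10× c (aromatic, X3) → no; 4× C (X3) → match; 2× O (X1) → no; 1× Cl (X1) → no; 3× C (X4) → no; 1× N (X3) → no; 1× O (X2) → no; 1× S (X2) → no.
That gives 4 matching atoms.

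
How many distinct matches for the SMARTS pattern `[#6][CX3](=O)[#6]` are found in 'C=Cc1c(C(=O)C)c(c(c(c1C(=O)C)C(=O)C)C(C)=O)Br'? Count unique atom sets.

4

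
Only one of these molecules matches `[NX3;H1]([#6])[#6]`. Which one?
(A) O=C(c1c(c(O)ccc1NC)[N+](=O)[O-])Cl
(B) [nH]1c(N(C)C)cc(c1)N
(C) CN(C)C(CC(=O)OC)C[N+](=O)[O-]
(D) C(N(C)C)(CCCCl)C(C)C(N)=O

[NX3;H1]([#6])[#6] describes a trivalent nitrogen with one H, bonded to two carbons (a secondary amine).
(A) contains an N-methylamino group (-NHCH3), which satisfies every atom and bond constraint.
(B) has a dimethylamino group (-N(CH3)2) but the nitrogen has H0, not H1.
(C) has a dimethylamino group (-N(CH3)2) but the nitrogen has H0, not H1.
(D) has a primary amide (-C(=O)NH2) but the -C(=O)NH2 nitrogen has H2, not H1.
So the answer is (A).

A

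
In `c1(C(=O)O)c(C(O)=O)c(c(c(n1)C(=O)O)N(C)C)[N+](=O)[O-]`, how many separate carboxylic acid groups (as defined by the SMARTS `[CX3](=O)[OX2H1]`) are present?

[CX3](=O)[OX2H1] is the SMARTS for a carboxylic acid: an sp2 carbon double-bonded to O and single-bonded to an -OH oxygen.
The molecule carries 3 separate instances of a carboxylic acid group (-C(=O)OH) meeting every constraint; each maps to a distinct set of atoms, giving 3 matches.

3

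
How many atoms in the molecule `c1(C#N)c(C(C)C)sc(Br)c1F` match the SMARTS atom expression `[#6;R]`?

4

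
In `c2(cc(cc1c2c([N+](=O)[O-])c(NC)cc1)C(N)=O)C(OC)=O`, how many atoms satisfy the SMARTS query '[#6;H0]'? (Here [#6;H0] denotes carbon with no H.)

8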